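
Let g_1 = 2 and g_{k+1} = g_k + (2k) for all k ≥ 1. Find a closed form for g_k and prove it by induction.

Claim: g_k = k^2 − k + 2.

Base case: g_1 = 2, and 1^2 − 1 + 2 = 2.
Assume g_j = j^2 − j + 2.
Then g_{j+1} = g_j + (2j) = (j^2 − j + 2) + (2j) = j^2 + j + 2,
and (j+1)^2 − (j+1) + 2 = j^2 + j + 2.
By induction, g_k = k^2 − k + 2 for all k ≥ 1.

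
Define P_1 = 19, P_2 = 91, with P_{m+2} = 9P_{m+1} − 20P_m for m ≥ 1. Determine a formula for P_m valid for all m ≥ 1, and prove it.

Claim: P_m = 3·5^m + 4^m.

Base cases: P_1 = 19 and 3·5^1 + 4^1 = 19; P_2 = 91 and 3·5^2 + 4^2 = 91.
Assume P_j = 3·5^j + 4^j for all 1 ≤ j ≤ r, where r ≥ 2.
Then P_{r+1} = 9P_r − 20P_{r−1} = 9·(3·5^r + 4^r) − 20·(3·5^{r−1} + 4^{r−1}) = 3·(9·5 − 20)5^{r−1} + (9·4 − 20)4^{r−1} = 75·5^{r−1} + 16·4^{r−1} = 3·5^{r+1} + 4^{r+1}.
So the formula holds for r+1, and by strong induction P_m = 3·5^m + 4^m for all m ≥ 1.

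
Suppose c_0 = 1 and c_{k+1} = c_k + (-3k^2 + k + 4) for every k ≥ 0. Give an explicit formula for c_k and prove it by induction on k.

Claim: c_k = -k^3 + 2k^2 + 3k + 1.

Base case: c_0 = 1, and -0^3 + 2·0^2 + 3·0 + 1 = 1.
Assume c_j = -j^3 + 2j^2 + 3j + 1.
Then c_{j+1} = c_j + (-3j^2 + j + 4) = (-j^3 + 2j^2 + 3j + 1) + (-3j^2 + j + 4) = -j^3 − j^2 + 4j + 5,
and -(j+1)^3 + 2·(j+1)^2 + 3·(j+1) + 1 = -j^3 − j^2 + 4j + 5.
Hence c_k = -k^3 + 2k^2 + 3k + 1 for every k ≥ 0, by induction.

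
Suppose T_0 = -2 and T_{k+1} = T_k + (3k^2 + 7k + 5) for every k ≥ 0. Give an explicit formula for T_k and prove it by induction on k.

Claim: T_k = k^3 + 2k^2 + 2k − 2.

Base case: T_0 = -2, and 0^3 + 2·0^2 + 2·0 − 2 = -2.
Assume T_j = j^3 + 2j^2 + 2j − 2.
Then T_{j+1} = T_j + (3j^2 + 7j + 5) = (j^3 + 2j^2 + 2j − 2) + (3j^2 + 7j + 5) = j^3 + 5j^2 + 9j + 3,
and (j+1)^3 + 2·(j+1)^2 + 2·(j+1) − 2 = j^3 + 5j^2 + 9j + 3.
This completes the inductive step, so T_k = k^3 + 2k^2 + 2k − 2 for all k ≥ 0.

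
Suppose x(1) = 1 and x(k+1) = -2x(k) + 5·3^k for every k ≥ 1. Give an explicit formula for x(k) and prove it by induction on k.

Claim: x(k) = (-2)^k + 3^k.

Base case: x(1) = 1, and (-2)^1 + 3^1 = -2 + 3 = 1.
Assume x(j) = (-2)^j + 3^j for some j ≥ 1.
Then x(j+1) = -2x(j) + 5·3^j = -2·((-2)^j + 3^j) + 5·3^j = (-2)^{j+1} − 2·3^j + 5·3^j = (-2)^{j+1} + 3·3^j = (-2)^{j+1} + 3^{j+1}.
Hence x(k) = (-2)^k + 3^k for every k ≥ 1, by induction.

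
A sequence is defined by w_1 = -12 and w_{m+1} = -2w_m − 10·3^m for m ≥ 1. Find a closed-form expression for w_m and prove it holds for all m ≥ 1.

Claim: w_m = 3·(-2)^m − 2·3^m.

Base case: w_1 = -12, and 3·(-2)^1 − 2·3^1 = -6 − 6 = -12.
Assume w_j = 3·(-2)^j − 2·3^j for some j ≥ 1.
Then w_{j+1} = -2w_j − 10·3^j = -2·(3·(-2)^j − 2·3^j) − 10·3^j = 3·(-2)^{j+1} + 4·3^j − 10·3^j = 3·(-2)^{j+1} − 6·3^j = 3·(-2)^{j+1} − 2·3^{j+1}.
This completes the inductive step, so w_m = 3·(-2)^m − 2·3^m for all m ≥ 1.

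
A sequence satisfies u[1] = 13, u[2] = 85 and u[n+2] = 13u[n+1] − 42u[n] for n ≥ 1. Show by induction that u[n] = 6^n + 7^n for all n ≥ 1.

Base cases: u[1] = 13 and 6^1 + 7^1 = 13; u[2] = 85 and 6^2 + 7^2 = 85.
Assume u[j] = 6^j + 7^j for all 1 ≤ j ≤ r, where r ≥ 2.
Then u[r+1] = 13u[r] − 42u[r−1] = 13·(6^r + 7^r) − 42·(6^{r−1} + 7^{r−1}) = (13·6 − 42)6^{r−1} + (13·7 − 42)7^{r−1} = 36·6^{r−1} + 49·7^{r−1} = 6^{r+1} + 7^{r+1}.
This completes the inductive step, so u[n] = 6^n + 7^n for all n ≥ 1.

u[n] = 6^n + 7^n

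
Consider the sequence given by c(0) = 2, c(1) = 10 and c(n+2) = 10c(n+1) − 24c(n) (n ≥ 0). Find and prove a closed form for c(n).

Claim: c(n) = 4^n + 6^n.

Base cases: c(0) = 2 and 4^0 + 6^0 = 2; c(1) = 10 and 4^1 + 6^1 = 10.
Assume c(i) = 4^i + 6^i for all 0 ≤ i ≤ j, where j ≥ 1.
Then c(j+1) = 10c(j) − 24c(j−1) = 10·(4^j + 6^j) − 24·(4^{j−1} + 6^{j−1}) = (10·4 − 24)4^{j−1} + (10·6 − 24)6^{j−1} = 16·4^{j−1} + 36·6^{j−1} = 4^{j+1} + 6^{j+1}.
By strong induction, c(n) = 4^n + 6^n for all n ≥ 0.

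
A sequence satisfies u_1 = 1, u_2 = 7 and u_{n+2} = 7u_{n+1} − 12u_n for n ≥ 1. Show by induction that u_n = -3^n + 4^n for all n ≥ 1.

Base cases: u_1 = 1 and -3^1 + 4^1 = 1; u_2 = 7 and -3^2 + 4^2 = 7.
Assume u_j = -3^j + 4^j for all 1 ≤ j ≤ m, where m ≥ 2.
Then u_{m+1} = 7u_m − 12u_{m−1} = 7·(-3^m + 4^m) − 12·(-3^{m−1} + 4^{m−1}) = -(7·3 − 12)3^{m−1} + (7·4 − 12)4^{m−1} = -9·3^{m−1} + 16·4^{m−1} = -3^{m+1} + 4^{m+1}.
By strong induction, u_n = -3^n + 4^n for all n ≥ 1.

u_n = -3^n + 4^n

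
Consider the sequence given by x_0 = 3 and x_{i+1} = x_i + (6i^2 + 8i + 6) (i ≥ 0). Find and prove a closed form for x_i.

Claim: x_i = 2i^3 + i^2 + 3i + 3.

Base case: x_0 = 3, and 2·0^3 + 0^2 + 3·0 + 3 = 3.
Assume x_j = 2j^3 + j^2 + 3j + 3.
Then x_{j+1} = x_j + (6j^2 + 8j + 6) = (2j^3 + j^2 + 3j + 3) + (6j^2 + 8j + 6) = 2j^3 + 7j^2 + 11j + 9,
and 2·(j+1)^3 + (j+1)^2 + 3·(j+1) + 3 = 2j^3 + 7j^2 + 11j + 9.
By induction, x_i = 2i^3 + i^2 + 3i + 3 for all i ≥ 0.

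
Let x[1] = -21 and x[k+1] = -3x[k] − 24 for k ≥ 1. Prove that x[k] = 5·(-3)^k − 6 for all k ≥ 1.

Base case: x[1] = -21, and 5·(-3)^1 − 6 = -15 − 6 = -21.
Assume x[r] = 5·(-3)^r − 6 for some r ≥ 1.
Then x[r+1] = -3x[r] − 24 = -3·(5·(-3)^r − 6) − 24 = -15·(-3)^r + 18 − 24 = 5·(-3)^{r+1} − 6.
So the formula holds for r+1, and by induction x[k] = 5·(-3)^k − 6 for all k ≥ 1.

x[k] = 5·(-3)^k − 6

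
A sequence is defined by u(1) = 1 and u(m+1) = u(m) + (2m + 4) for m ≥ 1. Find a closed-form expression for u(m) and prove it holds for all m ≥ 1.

Claim: u(m) = m^2 + 3m − 3.

Base case: u(1) = 1, and 1^2 + 3·1 − 3 = 1.
Assume u(j) = j^2 + 3j − 3.
Then u(j+1) = u(j) + (2j + 4) = (j^2 + 3j − 3) + (2j + 4) = j^2 + 5j + 1,
and (j+1)^2 + 3·(j+1) − 3 = j^2 + 5j + 1.
This completes the inductive step, so u(m) = m^2 + 3m − 3 for all m ≥ 1.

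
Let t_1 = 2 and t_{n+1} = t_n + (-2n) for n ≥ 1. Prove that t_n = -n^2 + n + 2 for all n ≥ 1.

Base case: t_1 = 2, and -1^2 + 1 + 2 = 2.
Assume t_j = -j^2 + j + 2.
Then t_{j+1} = t_j + (-2j) = (-j^2 + j + 2) + (-2j) = -j^2 − j + 2,
and -(j+1)^2 + (j+1) + 2 = -j^2 − j + 2.
Hence t_n = -n^2 + n + 2 for every n ≥ 1, by induction.

t_n = -n^2 + n + 2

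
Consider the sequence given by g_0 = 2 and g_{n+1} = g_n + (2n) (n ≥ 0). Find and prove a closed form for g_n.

Claim: g_n = n^2 − n + 2.

Base case: g_0 = 2, and 0^2 − 0 + 2 = 2.
Assume g_k = k^2 − k + 2.
Then g_{k+1} = g_k + (2k) = (k^2 − k + 2) + (2k) = k^2 + k + 2,
and (k+1)^2 − (k+1) + 2 = k^2 + k + 2.
This completes the inductive step, so g_n = n^2 − n + 2 for all n ≥ 0.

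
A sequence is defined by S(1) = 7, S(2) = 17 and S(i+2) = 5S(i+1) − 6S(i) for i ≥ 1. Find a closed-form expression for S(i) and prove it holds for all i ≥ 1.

Claim: S(i) = 3^i + 2·2^i.

Base cases: S(1) = 7 and 3^1 + 2·2^1 = 7; S(2) = 17 and 3^2 + 2·2^2 = 17.
Assume S(j) = 3^j + 2·2^j for all 1 ≤ j ≤ r, where r ≥ 2.
Then S(r+1) = 5S(r) − 6S(r−1) = 5·(3^r + 2·2^r) − 6·(3^{r−1} + 2·2^{r−1}) = (5·3 − 6)3^{r−1} + 2·(5·2 − 6)2^{r−1} = 9·3^{r−1} + 8·2^{r−1} = 3^{r+1} + 2·2^{r+1}.
By strong induction, S(i) = 3^i + 2·2^i for all i ≥ 1.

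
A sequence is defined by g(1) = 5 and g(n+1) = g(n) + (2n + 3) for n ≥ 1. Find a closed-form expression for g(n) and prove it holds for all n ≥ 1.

Claim: g(n) = n^2 + 2n + 2.

Base case: g(1) = 5, and 1^2 + 2·1 + 2 = 5.
Assume g(m) = m^2 + 2m + 2.
Then g(m+1) = g(m) + (2m + 3) = (m^2 + 2m + 2) + (2m + 3) = m^2 + 4m + 5,
and (m+1)^2 + 2·(m+1) + 2 = m^2 + 4m + 5.
By induction, g(n) = n^2 + 2n + 2 for all n ≥ 1.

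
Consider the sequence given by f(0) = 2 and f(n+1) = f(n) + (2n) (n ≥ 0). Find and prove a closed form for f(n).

Claim: f(n) = n^2 − n + 2.

Base case: f(0) = 2, and 0^2 − 0 + 2 = 2.
Assume f(j) = j^2 − j + 2.
Then f(j+1) = f(j) + (2j) = (j^2 − j + 2) + (2j) = j^2 + j + 2,
and (j+1)^2 − (j+1) + 2 = j^2 + j + 2.
This completes the inductive step, so f(n) = n^2 − n + 2 for all n ≥ 0.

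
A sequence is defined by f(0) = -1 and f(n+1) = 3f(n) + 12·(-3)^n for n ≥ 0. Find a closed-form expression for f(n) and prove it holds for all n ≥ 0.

Claim: f(n) = 3^n − 2·(-3)^n.

Base case: f(0) = -1, and 3^0 − 2·(-3)^0 = 1 − 2 = -1.
Assume f(r) = 3^r − 2·(-3)^r for some r ≥ 0.
Then f(r+1) = 3f(r) + 12·(-3)^r = 3·(3^r − 2·(-3)^r) + 12·(-3)^r = 3^{r+1} − 6·(-3)^r + 12·(-3)^r = 3^{r+1} + 6·(-3)^r = 3^{r+1} − 2·(-3)^{r+1}.
This completes the inductive step, so f(n) = 3^n − 2·(-3)^n for all n ≥ 0.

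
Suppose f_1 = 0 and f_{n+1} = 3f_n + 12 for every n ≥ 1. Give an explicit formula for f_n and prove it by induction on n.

Claim: f_n = 2·3^n − 6.

Base case: f_1 = 0, and 2·3^1 − 6 = 6 − 6 = 0.
Assume f_j = 2·3^j − 6 for some j ≥ 1.
Then f_{j+1} = 3f_j + 12 = 3·(2·3^j − 6) + 12 = 6·3^j − 18 + 12 = 2·3^{j+1} − 6.
This completes the inductive step, so f_n = 2·3^n − 6 for all n ≥ 1.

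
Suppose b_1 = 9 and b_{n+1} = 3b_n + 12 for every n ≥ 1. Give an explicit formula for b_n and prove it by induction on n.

Claim: b_n = 5·3^n − 6.

Base case: b_1 = 9, and 5·3^1 − 6 = 15 − 6 = 9.
Assume b_r = 5·3^r − 6 for some r ≥ 1.
Then b_{r+1} = 3b_r + 12 = 3·(5·3^r − 6) + 12 = 15·3^r − 18 + 12 = 5·3^{r+1} − 6.
Hence b_n = 5·3^n − 6 for every n ≥ 1, by induction.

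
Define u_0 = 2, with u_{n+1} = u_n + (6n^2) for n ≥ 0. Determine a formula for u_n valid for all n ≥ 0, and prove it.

Claim: u_n = 2n^3 − 3n^2 + n + 2.

Base case: u_0 = 2, and 2·0^3 − 3·0^2 + 0 + 2 = 2.
Assume u_r = 2r^3 − 3r^2 + r + 2.
Then u_{r+1} = u_r + (6r^2) = (2r^3 − 3r^2 + r + 2) + (6r^2) = 2r^3 + 3r^2 + r + 2,
and 2·(r+1)^3 − 3·(r+1)^2 + (r+1) + 2 = 2r^3 + 3r^2 + r + 2.
Hence u_n = 2n^3 − 3n^2 + n + 2 for every n ≥ 0, by induction.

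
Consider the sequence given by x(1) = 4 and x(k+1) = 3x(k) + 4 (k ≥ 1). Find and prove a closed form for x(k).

Claim: x(k) = 2·3^k − 2.

Base case: x(1) = 4, and 2·3^1 − 2 = 6 − 2 = 4.
Assume x(m) = 2·3^m − 2 for some m ≥ 1.
Then x(m+1) = 3x(m) + 4 = 3·(2·3^m − 2) + 4 = 6·3^m − 6 + 4 = 2·3^{m+1} − 2.
So the formula holds for m+1, and by induction x(k) = 2·3^k − 2 for all k ≥ 1.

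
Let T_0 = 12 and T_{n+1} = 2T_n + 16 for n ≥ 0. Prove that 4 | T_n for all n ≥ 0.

Base case: T_0 = 12 = 4·3, so 4 | T_0.
Assume 4 | T_r, so T_r = 4t for some integer t.
Then T_{r+1} = 2T_r + 16 = 2·(4t) + 16 = 4(2t + 4), so 4 | T_{r+1}.
By induction, 4 | T_n for all n ≥ 0.

4 | T_n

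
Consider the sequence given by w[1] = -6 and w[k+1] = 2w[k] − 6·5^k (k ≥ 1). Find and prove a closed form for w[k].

Claim: w[k] = 2·2^k − 2·5^k.

Base case: w[1] = -6, and 2·2^1 − 2·5^1 = 4 − 10 = -6.
Assume w[m] = 2·2^m − 2·5^m for some m ≥ 1.
Then w[m+1] = 2w[m] − 6·5^m = 2·(2·2^m − 2·5^m) − 6·5^m = 2·2^{m+1} − 4·5^m − 6·5^m = 2·2^{m+1} − 10·5^m = 2·2^{m+1} − 2·5^{m+1}.
Hence w[k] = 2·2^k − 2·5^k for every k ≥ 1, by induction.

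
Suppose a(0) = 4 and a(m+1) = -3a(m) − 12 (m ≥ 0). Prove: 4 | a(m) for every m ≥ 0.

Base case: a(0) = 4 = 4·1, so 4 | a(0).
Assume 4 | a(j), so a(j) = 4t for some integer t.
Then a(j+1) = -3a(j) − 12 = -3·(4t) − 12 = 4(-3t − 3), so 4 | a(j+1).
By induction, 4 | a(m) for all m ≥ 0.

4 | a(m)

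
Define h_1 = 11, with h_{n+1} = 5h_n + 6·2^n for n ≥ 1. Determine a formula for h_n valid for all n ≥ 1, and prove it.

Claim: h_n = 3·5^n − 2·2^n.

Base case: h_1 = 11, and 3·5^1 − 2·2^1 = 15 − 4 = 11.
Assume h_k = 3·5^k − 2·2^k for some k ≥ 1.
Then h_{k+1} = 5h_k + 6·2^k = 5·(3·5^k − 2·2^k) + 6·2^k = 3·5^{k+1} − 10·2^k + 6·2^k = 3·5^{k+1} − 4·2^k = 3·5^{k+1} − 2·2^{k+1}.
This completes the inductive step, so h_n = 3·5^n − 2·2^n for all n ≥ 1.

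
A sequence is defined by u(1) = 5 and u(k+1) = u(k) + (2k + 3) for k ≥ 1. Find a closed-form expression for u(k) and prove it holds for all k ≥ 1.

Claim: u(k) = k^2 + 2k + 2.

Base case: u(1) = 5, and 1^2 + 2·1 + 2 = 5.
Assume u(m) = m^2 + 2m + 2.
Then u(m+1) = u(m) + (2m + 3) = (m^2 + 2m + 2) + (2m + 3) = m^2 + 4m + 5,
and (m+1)^2 + 2·(m+1) + 2 = m^2 + 4m + 5.
By induction, u(k) = k^2 + 2k + 2 for all k ≥ 1.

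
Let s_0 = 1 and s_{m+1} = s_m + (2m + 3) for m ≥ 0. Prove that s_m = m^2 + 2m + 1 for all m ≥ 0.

Base case: s_0 = 1, and 0^2 + 2·0 + 1 = 1.
Assume s_j = j^2 + 2j + 1.
Then s_{j+1} = s_j + (2j + 3) = (j^2 + 2j + 1) + (2j + 3) = j^2 + 4j + 4,
and (j+1)^2 + 2·(j+1) + 1 = j^2 + 4j + 4.
Hence s_m = m^2 + 2m + 1 for every m ≥ 0, by induction.

s_m = m^2 + 2m + 1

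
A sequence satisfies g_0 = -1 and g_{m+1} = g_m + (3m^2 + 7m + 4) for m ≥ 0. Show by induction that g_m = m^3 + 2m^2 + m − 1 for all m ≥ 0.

Base case: g_0 = -1, and 0^3 + 2·0^2 + 0 − 1 = -1.
Assume g_r = r^3 + 2r^2 + r − 1.
Then g_{r+1} = g_r + (3r^2 + 7r + 4) = (r^3 + 2r^2 + r − 1) + (3r^2 + 7r + 4) = r^3 + 5r^2 + 8r + 3,
and (r+1)^3 + 2·(r+1)^2 + (r+1) − 1 = r^3 + 5r^2 + 8r + 3.
This completes the inductive step, so g_m = m^3 + 2m^2 + m − 1 for all m ≥ 0.

g_m = m^3 + 2m^2 + m − 1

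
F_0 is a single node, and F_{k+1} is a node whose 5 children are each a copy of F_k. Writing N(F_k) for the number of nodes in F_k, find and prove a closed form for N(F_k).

Claim: N(F_k) = (5^{k+1} − 1)/4.

Base case: N(F_0) = 1, and (5^{0+1} − 1)/4 = 1.
Assume N(F_j) = (5^{j+1} − 1)/4.
Then N(F_{j+1}) = 1 + 5N(F_j) = 1 + 5·(5^{j+1} − 1)/4 = 1 + (5^{j+2} − 5)/4 = (4 + 5^{j+2} − 5)/4 = (5^{j+2} − 1)/4.
So the formula holds for j+1, and by induction N(F_k) = (5^{k+1} − 1)/4 for all k ≥ 0.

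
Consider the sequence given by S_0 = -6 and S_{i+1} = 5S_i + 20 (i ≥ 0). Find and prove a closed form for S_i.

Claim: S_i = -5^i − 5.

Base case: S_0 = -6, and -5^0 − 5 = -1 − 5 = -6.
Assume S_r = -5^r − 5 for some r ≥ 0.
Then S_{r+1} = 5S_r + 20 = 5·(-5^r − 5) + 20 = -5^{r+1} − 25 + 20 = -5^{r+1} − 5.
Hence S_i = -5^i − 5 for every i ≥ 0, by induction.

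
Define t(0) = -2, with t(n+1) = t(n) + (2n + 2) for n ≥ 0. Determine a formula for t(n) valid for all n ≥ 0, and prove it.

Claim: t(n) = n^2 + n − 2.

Base case: t(0) = -2, and 0^2 + 0 − 2 = -2.
Assume t(r) = r^2 + r − 2.
Then t(r+1) = t(r) + (2r + 2) = (r^2 + r − 2) + (2r + 2) = r^2 + 3r,
and (r+1)^2 + (r+1) − 2 = r^2 + 3r.
By induction, t(n) = n^2 + n − 2 for all n ≥ 0.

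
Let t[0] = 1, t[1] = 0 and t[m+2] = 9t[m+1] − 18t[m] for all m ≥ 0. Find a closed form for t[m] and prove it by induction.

Claim: t[m] = 2·3^m − 6^m.

Base cases: t[0] = 1 and 2·3^0 − 6^0 = 1; t[1] = 0 and 2·3^1 − 6^1 = 0.
Assume t[i] = 2·3^i − 6^i for all 0 ≤ i ≤ j, where j ≥ 1.
Then t[j+1] = 9t[j] − 18t[j−1] = 9·(2·3^j − 6^j) − 18·(2·3^{j−1} − 6^{j−1}) = 2·(9·3 − 18)3^{j−1} − (9·6 − 18)6^{j−1} = 18·3^{j−1} − 36·6^{j−1} = 2·3^{j+1} − 6^{j+1}.
So the formula holds for j+1, and by strong induction t[m] = 2·3^m − 6^m for all m ≥ 0.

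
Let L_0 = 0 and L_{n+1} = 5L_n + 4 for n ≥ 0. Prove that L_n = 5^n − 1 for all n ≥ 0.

Base case: L_0 = 0, and 5^0 − 1 = 1 − 1 = 0.
Assume L_j = 5^j − 1 for some j ≥ 0.
Then L_{j+1} = 5L_j + 4 = 5·(5^j − 1) + 4 = 5^{j+1} − 5 + 4 = 5^{j+1} − 1.
This completes the inductive step, so L_n = 5^n − 1 for all n ≥ 0.

L_n = 5^n − 1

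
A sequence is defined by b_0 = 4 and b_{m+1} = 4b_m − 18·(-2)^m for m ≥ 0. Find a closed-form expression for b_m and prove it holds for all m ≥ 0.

Claim: b_m = 4^m + 3·(-2)^m.

Base case: b_0 = 4, and 4^0 + 3·(-2)^0 = 1 + 3 = 4.
Assume b_j = 4^j + 3·(-2)^j for some j ≥ 0.
Then b_{j+1} = 4b_j − 18·(-2)^j = 4·(4^j + 3·(-2)^j) − 18·(-2)^j = 4^{j+1} + 12·(-2)^j − 18·(-2)^j = 4^{j+1} − 6·(-2)^j = 4^{j+1} + 3·(-2)^{j+1}.
So the formula holds for j+1, and by induction b_m = 4^m + 3·(-2)^m for all m ≥ 0.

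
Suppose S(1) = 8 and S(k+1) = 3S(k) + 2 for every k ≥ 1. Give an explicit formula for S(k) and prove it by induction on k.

Claim: S(k) = 3^{k+1} − 1.

Base case: S(1) = 8, and 3^{1+1} − 1 = 9 − 1 = 8.
Assume S(r) = 3^{r+1} − 1 for some r ≥ 1.
Then S(r+1) = 3S(r) + 2 = 3·(3^{r+1} − 1) + 2 = 3^{r+2} − 3 + 2 = 3^{r+2} − 1.
So the formula holds for r+1, and by induction S(k) = 3^{k+1} − 1 for all k ≥ 1.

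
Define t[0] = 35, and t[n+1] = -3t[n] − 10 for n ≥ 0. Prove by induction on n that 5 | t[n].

Base case: t[0] = 35 = 5·7, so 5 | t[0].
Assume 5 | t[j], so t[j] = 5s for some integer s.
Then t[j+1] = -3t[j] − 10 = -3·(5s) − 10 = 5(-3s − 2), so 5 | t[j+1].
Hence 5 | t[n] for every n ≥ 0, by induction.

5 | t[n]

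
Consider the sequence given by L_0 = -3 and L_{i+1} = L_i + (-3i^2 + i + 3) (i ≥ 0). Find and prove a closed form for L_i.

Claim: L_i = -i^3 + 2i^2 + 2i − 3.

Base case: L_0 = -3, and -0^3 + 2·0^2 + 2·0 − 3 = -3.
Assume L_m = -m^3 + 2m^2 + 2m − 3.
Then L_{m+1} = L_m + (-3m^2 + m + 3) = (-m^3 + 2m^2 + 2m − 3) + (-3m^2 + m + 3) = -m^3 − m^2 + 3m,
and -(m+1)^3 + 2·(m+1)^2 + 2·(m+1) − 3 = -m^3 − m^2 + 3m.
Hence L_i = -i^3 + 2i^2 + 2i − 3 for every i ≥ 0, by induction.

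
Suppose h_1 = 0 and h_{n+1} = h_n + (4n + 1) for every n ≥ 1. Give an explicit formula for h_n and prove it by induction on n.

Claim: h_n = 2n^2 − n − 1.

Base case: h_1 = 0, and 2·1^2 − 1 − 1 = 0.
Assume h_r = 2r^2 − r − 1.
Then h_{r+1} = h_r + (4r + 1) = (2r^2 − r − 1) + (4r + 1) = 2r^2 + 3r,
and 2·(r+1)^2 − (r+1) − 1 = 2r^2 + 3r.
Hence h_n = 2n^2 − n − 1 for every n ≥ 1, by induction.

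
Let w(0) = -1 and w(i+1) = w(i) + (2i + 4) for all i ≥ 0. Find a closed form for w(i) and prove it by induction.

Claim: w(i) = i^2 + 3i − 1.

Base case: w(0) = -1, and 0^2 + 3·0 − 1 = -1.
Assume w(m) = m^2 + 3m − 1.
Then w(m+1) = w(m) + (2m + 4) = (m^2 + 3m − 1) + (2m + 4) = m^2 + 5m + 3,
and (m+1)^2 + 3·(m+1) − 1 = m^2 + 5m + 3.
Hence w(i) = i^2 + 3i − 1 for every i ≥ 0, by induction.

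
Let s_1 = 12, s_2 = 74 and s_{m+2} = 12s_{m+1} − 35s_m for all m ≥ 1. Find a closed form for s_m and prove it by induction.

Claim: s_m = 7^m + 5^m.

Base cases: s_1 = 12 and 7^1 + 5^1 = 12; s_2 = 74 and 7^2 + 5^2 = 74.
Assume s_i = 7^i + 5^i for all 1 ≤ i ≤ j, where j ≥ 2.
Then s_{j+1} = 12s_j − 35s_{j−1} = 12·(7^j + 5^j) − 35·(7^{j−1} + 5^{j−1}) = (12·7 − 35)7^{j−1} + (12·5 − 35)5^{j−1} = 49·7^{j−1} + 25·5^{j−1} = 7^{j+1} + 5^{j+1}.
Hence s_m = 7^m + 5^m for every m ≥ 1, by strong induction.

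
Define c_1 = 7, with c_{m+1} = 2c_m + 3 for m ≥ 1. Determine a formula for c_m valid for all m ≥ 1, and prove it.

Claim: c_m = 5·2^m − 3.

Base case: c_1 = 7, and 5·2^1 − 3 = 10 − 3 = 7.
Assume c_k = 5·2^k − 3 for some k ≥ 1.
Then c_{k+1} = 2c_k + 3 = 2·(5·2^k − 3) + 3 = 10·2^k − 6 + 3 = 5·2^{k+1} − 3.
This completes the inductive step, so c_m = 5·2^m − 3 for all m ≥ 1.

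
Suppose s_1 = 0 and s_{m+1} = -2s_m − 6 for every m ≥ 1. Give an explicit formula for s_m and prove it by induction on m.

Claim: s_m = -(-2)^m − 2.

Base case: s_1 = 0, and -(-2)^1 − 2 = 2 − 2 = 0.
Assume s_k = -(-2)^k − 2 for some k ≥ 1.
Then s_{k+1} = -2s_k − 6 = -2·(-(-2)^k − 2) − 6 = 2·(-2)^k + 4 − 6 = -(-2)^{k+1} − 2.
So the formula holds for k+1, and by induction s_m = -(-2)^m − 2 for all m ≥ 1.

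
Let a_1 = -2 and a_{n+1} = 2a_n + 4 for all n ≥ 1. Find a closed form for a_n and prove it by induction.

Claim: a_n = 2^n − 4.

Base case: a_1 = -2, and 2^1 − 4 = 2 − 4 = -2.
Assume a_j = 2^j − 4 for some j ≥ 1.
Then a_{j+1} = 2a_j + 4 = 2·(2^j − 4) + 4 = 2^{j+1} − 8 + 4 = 2^{j+1} − 4.
Hence a_n = 2^n − 4 for every n ≥ 1, by induction.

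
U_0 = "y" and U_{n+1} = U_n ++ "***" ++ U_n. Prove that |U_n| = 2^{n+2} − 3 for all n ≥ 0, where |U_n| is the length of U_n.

Base case: |U_0| = 1, and 2^{0+2} − 3 = 1.
Assume |U_k| = 2^{k+2} − 3.
Then |U_{k+1}| = |U_k| + 3 + |U_k| = 2|U_k| + 3 = 2(2^{k+2} − 3) + 3 = 2^{k+3} − 6 + 3 = 2^{k+3} − 3.
This completes the inductive step, so |U_n| = 2^{n+2} − 3 for all n ≥ 0.

|U_n| = 2^{n+2} − 3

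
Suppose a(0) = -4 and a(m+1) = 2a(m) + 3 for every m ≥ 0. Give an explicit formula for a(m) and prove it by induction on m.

Claim: a(m) = -2^m − 3.

Base case: a(0) = -4, and -2^0 − 3 = -1 − 3 = -4.
Assume a(j) = -2^j − 3 for some j ≥ 0.
Then a(j+1) = 2a(j) + 3 = 2·(-2^j − 3) + 3 = -2^{j+1} − 6 + 3 = -2^{j+1} − 3.
Hence a(m) = -2^m − 3 for every m ≥ 0, by induction.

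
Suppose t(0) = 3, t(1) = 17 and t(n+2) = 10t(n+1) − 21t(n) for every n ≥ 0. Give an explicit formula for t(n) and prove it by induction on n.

Claim: t(n) = 3^n + 2·7^n.

Base cases: t(0) = 3 and 3^0 + 2·7^0 = 3; t(1) = 17 and 3^1 + 2·7^1 = 17.
Assume t(j) = 3^j + 2·7^j for all 0 ≤ j ≤ m, where m ≥ 1.
Then t(m+1) = 10t(m) − 21t(m−1) = 10·(3^m + 2·7^m) − 21·(3^{m−1} + 2·7^{m−1}) = (10·3 − 21)3^{m−1} + 2·(10·7 − 21)7^{m−1} = 9·3^{m−1} + 98·7^{m−1} = 3^{m+1} + 2·7^{m+1}.
Hence t(n) = 3^n + 2·7^n for every n ≥ 0, by strong induction.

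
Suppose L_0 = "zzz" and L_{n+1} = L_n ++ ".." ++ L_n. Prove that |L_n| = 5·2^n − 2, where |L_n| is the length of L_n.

Base case: |L_0| = 3, and 5·2^0 − 2 = 3.
Assume |L_m| = 5·2^m − 2.
Then |L_{m+1}| = |L_m| + 2 + |L_m| = 2|L_m| + 2 = 2(5·2^m − 2) + 2 = 5·2^{m+1} − 4 + 2 = 5·2^{m+1} − 2.
This completes the inductive step, so |L_n| = 5·2^n − 2 for all n ≥ 0.

|L_n| = 5·2^n − 2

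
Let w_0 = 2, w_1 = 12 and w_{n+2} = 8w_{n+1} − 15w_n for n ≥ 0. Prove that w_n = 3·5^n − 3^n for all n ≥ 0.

Base cases: w_0 = 2 and 3·5^0 − 3^0 = 2; w_1 = 12 and 3·5^1 − 3^1 = 12.
Assume w_j = 3·5^j − 3^j for all 0 ≤ j ≤ r, where r ≥ 1.
Then w_{r+1} = 8w_r − 15w_{r−1} = 8·(3·5^r − 3^r) − 15·(3·5^{r−1} − 3^{r−1}) = 3·(8·5 − 15)5^{r−1} − (8·3 − 15)3^{r−1} = 75·5^{r−1} − 9·3^{r−1} = 3·5^{r+1} − 3^{r+1}.
This completes the inductive step, so w_n = 3·5^n − 3^n for all n ≥ 0.

w_n = 3·5^n − 3^n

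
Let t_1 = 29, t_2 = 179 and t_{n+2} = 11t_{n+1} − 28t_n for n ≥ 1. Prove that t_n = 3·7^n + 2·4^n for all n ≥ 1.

Base cases: t_1 = 29 and 3·7^1 + 2·4^1 = 29; t_2 = 179 and 3·7^2 + 2·4^2 = 179.
Assume t_j = 3·7^j + 2·4^j for all 1 ≤ j ≤ r, where r ≥ 2.
Then t_{r+1} = 11t_r − 28t_{r−1} = 11·(3·7^r + 2·4^r) − 28·(3·7^{r−1} + 2·4^{r−1}) = 3·(11·7 − 28)7^{r−1} + 2·(11·4 − 28)4^{r−1} = 147·7^{r−1} + 32·4^{r−1} = 3·7^{r+1} + 2·4^{r+1}.
By strong induction, t_n = 3·7^n + 2·4^n for all n ≥ 1.

t_n = 3·7^n + 2·4^n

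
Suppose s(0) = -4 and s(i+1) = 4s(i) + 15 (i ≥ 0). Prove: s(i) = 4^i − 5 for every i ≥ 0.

Base case: s(0) = -4, and 4^0 − 5 = 1 − 5 = -4.
Assume s(m) = 4^m − 5 for some m ≥ 0.
Then s(m+1) = 4s(m) + 15 = 4·(4^m − 5) + 15 = 4^{m+1} − 20 + 15 = 4^{m+1} − 5.
By induction, s(i) = 4^i − 5 for all i ≥ 0.

s(i) = 4^i − 5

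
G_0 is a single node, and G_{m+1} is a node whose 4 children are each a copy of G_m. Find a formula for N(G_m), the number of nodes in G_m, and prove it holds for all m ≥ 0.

Claim: N(G_m) = (4^{m+1} − 1)/3.

Base case: N(G_0) = 1, and (4^{0+1} − 1)/3 = 1.
Assume N(G_k) = (4^{k+1} − 1)/3.
Then N(G_{k+1}) = 1 + 4N(G_k) = 1 + 4·(4^{k+1} − 1)/3 = 1 + (4^{k+2} − 4)/3 = (3 + 4^{k+2} − 4)/3 = (4^{k+2} − 1)/3.
This completes the inductive step, so N(G_m) = (4^{m+1} − 1)/3 for all m ≥ 0.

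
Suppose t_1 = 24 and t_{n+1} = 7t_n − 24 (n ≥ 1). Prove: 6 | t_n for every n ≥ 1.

Base case: t_1 = 24 = 6·4, so 6 | t_1.
Assume 6 | t_k, so t_k = 6s for some integer s.
Then t_{k+1} = 7t_k − 24 = 7·(6s) − 24 = 6(7s − 4), so 6 | t_{k+1}.
By induction, 6 | t_n for all n ≥ 1.

6 | t_n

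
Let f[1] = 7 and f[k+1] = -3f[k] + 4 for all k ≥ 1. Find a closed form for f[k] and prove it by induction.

Claim: f[k] = -2·(-3)^k + 1.

Base case: f[1] = 7, and -2·(-3)^1 + 1 = 6 + 1 = 7.
Assume f[r] = -2·(-3)^r + 1 for some r ≥ 1.
Then f[r+1] = -3f[r] + 4 = -3·(-2·(-3)^r + 1) + 4 = 6·(-3)^r − 3 + 4 = -2·(-3)^{r+1} + 1.
Hence f[k] = -2·(-3)^k + 1 for every k ≥ 1, by induction.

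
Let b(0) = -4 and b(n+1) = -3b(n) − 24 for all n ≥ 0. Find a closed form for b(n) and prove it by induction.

Claim: b(n) = 2·(-3)^n − 6.

Base case: b(0) = -4, and 2·(-3)^0 − 6 = 2 − 6 = -4.
Assume b(m) = 2·(-3)^m − 6 for some m ≥ 0.
Then b(m+1) = -3b(m) − 24 = -3·(2·(-3)^m − 6) − 24 = -6·(-3)^m + 18 − 24 = 2·(-3)^{m+1} − 6.
So the formula holds for m+1, and by induction b(n) = 2·(-3)^n − 6 for all n ≥ 0.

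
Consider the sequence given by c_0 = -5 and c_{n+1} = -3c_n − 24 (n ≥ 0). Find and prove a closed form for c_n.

Claim: c_n = (-3)^n − 6.

Base case: c_0 = -5, and (-3)^0 − 6 = 1 − 6 = -5.
Assume c_r = (-3)^r − 6 for some r ≥ 0.
Then c_{r+1} = -3c_r − 24 = -3·((-3)^r − 6) − 24 = -3·(-3)^r + 18 − 24 = (-3)^{r+1} − 6.
Hence c_n = (-3)^n − 6 for every n ≥ 0, by induction.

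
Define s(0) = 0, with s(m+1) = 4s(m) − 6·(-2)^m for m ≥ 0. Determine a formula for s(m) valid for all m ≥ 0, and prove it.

Claim: s(m) = -4^m + (-2)^m.

Base case: s(0) = 0, and -4^0 + (-2)^0 = -1 + 1 = 0.
Assume s(k) = -4^k + (-2)^k for some k ≥ 0.
Then s(k+1) = 4s(k) − 6·(-2)^k = 4·(-4^k + (-2)^k) − 6·(-2)^k = -4^{k+1} + 4·(-2)^k − 6·(-2)^k = -4^{k+1} − 2·(-2)^k = -4^{k+1} + (-2)^{k+1}.
Hence s(m) = -4^m + (-2)^m for every m ≥ 0, by induction.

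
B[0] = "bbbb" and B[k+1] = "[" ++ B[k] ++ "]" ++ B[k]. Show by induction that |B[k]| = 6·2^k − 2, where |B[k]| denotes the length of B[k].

Base case: |B[0]| = 4, and 6·2^0 − 2 = 4.
Assume |B[j]| = 6·2^j − 2.
Then |B[j+1]| = 1 + |B[j]| + 1 + |B[j]| = 2|B[j]| + 2 = 2(6·2^j − 2) + 2 = 6·2^{j+1} − 4 + 2 = 6·2^{j+1} − 2.
By induction, |B[k]| = 6·2^k − 2 for all k ≥ 0.

|B[k]| = 6·2^k − 2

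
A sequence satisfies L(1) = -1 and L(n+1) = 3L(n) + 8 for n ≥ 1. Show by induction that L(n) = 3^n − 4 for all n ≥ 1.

Base case: L(1) = -1, and 3^1 − 4 = 3 − 4 = -1.
Assume L(j) = 3^j − 4 for some j ≥ 1.
Then L(j+1) = 3L(j) + 8 = 3·(3^j − 4) + 8 = 3^{j+1} − 12 + 8 = 3^{j+1} − 4.
So the formula holds for j+1, and by induction L(n) = 3^n − 4 for all n ≥ 1.

L(n) = 3^n − 4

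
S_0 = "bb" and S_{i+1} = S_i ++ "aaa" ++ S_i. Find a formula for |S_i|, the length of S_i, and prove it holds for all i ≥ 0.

Claim: |S_i| = 5·2^i − 3.

Base case: |S_0| = 2, and 5·2^0 − 3 = 2.
Assume |S_j| = 5·2^j − 3.
Then |S_{j+1}| = |S_j| + 3 + |S_j| = 2|S_j| + 3 = 2(5·2^j − 3) + 3 = 5·2^{j+1} − 6 + 3 = 5·2^{j+1} − 3.
So the formula holds for j+1, and by induction |S_i| = 5·2^i − 3 for all i ≥ 0.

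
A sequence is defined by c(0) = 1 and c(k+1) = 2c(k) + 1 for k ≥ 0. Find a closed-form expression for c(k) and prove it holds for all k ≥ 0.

Claim: c(k) = 2^{k+1} − 1.

Base case: c(0) = 1, and 2^{0+1} − 1 = 2 − 1 = 1.
Assume c(j) = 2^{j+1} − 1 for some j ≥ 0.
Then c(j+1) = 2c(j) + 1 = 2·(2^{j+1} − 1) + 1 = 2^{j+2} − 2 + 1 = 2^{j+2} − 1.
So the formula holds for j+1, and by induction c(k) = 2^{k+1} − 1 for all k ≥ 0.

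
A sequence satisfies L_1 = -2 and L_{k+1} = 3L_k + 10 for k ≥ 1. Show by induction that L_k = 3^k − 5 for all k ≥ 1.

Base case: L_1 = -2, and 3^1 − 5 = 3 − 5 = -2.
Assume L_j = 3^j − 5 for some j ≥ 1.
Then L_{j+1} = 3L_j + 10 = 3·(3^j − 5) + 10 = 3^{j+1} − 15 + 10 = 3^{j+1} − 5.
Hence L_k = 3^k − 5 for every k ≥ 1, by induction.

L_k = 3^k − 5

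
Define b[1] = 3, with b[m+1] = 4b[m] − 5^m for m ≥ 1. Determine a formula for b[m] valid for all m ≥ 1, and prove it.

Claim: b[m] = 2·4^m − 5^m.

Base case: b[1] = 3, and 2·4^1 − 5^1 = 8 − 5 = 3.
Assume b[j] = 2·4^j − 5^j for some j ≥ 1.
Then b[j+1] = 4b[j] − 5^j = 4·(2·4^j − 5^j) − 5^j = 2·4^{j+1} − 4·5^j − 5^j = 2·4^{j+1} − 5·5^j = 2·4^{j+1} − 5^{j+1}.
This completes the inductive step, so b[m] = 2·4^m − 5^m for all m ≥ 1.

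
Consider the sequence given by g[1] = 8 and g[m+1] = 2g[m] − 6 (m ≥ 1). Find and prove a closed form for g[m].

Claim: g[m] = 2^m + 6.

Base case: g[1] = 8, and 2^1 + 6 = 2 + 6 = 8.
Assume g[k] = 2^k + 6 for some k ≥ 1.
Then g[k+1] = 2g[k] − 6 = 2·(2^k + 6) − 6 = 2^{k+1} + 12 − 6 = 2^{k+1} + 6.
Hence g[m] = 2^m + 6 for every m ≥ 1, by induction.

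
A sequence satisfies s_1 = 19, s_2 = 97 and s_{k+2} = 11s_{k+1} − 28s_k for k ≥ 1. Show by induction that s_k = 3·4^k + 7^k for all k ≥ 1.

Base cases: s_1 = 19 and 3·4^1 + 7^1 = 19; s_2 = 97 and 3·4^2 + 7^2 = 97.
Assume s_j = 3·4^j + 7^j for all 1 ≤ j ≤ m, where m ≥ 2.
Then s_{m+1} = 11s_m − 28s_{m−1} = 11·(3·4^m + 7^m) − 28·(3·4^{m−1} + 7^{m−1}) = 3·(11·4 − 28)4^{m−1} + (11·7 − 28)7^{m−1} = 48·4^{m−1} + 49·7^{m−1} = 3·4^{m+1} + 7^{m+1}.
So the formula holds for m+1, and by strong induction s_k = 3·4^k + 7^k for all k ≥ 1.

s_k = 3·4^k + 7^k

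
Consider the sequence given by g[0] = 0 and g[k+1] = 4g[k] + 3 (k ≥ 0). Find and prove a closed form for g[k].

Claim: g[k] = 4^k − 1.

Base case: g[0] = 0, and 4^0 − 1 = 1 − 1 = 0.
Assume g[m] = 4^m − 1 for some m ≥ 0.
Then g[m+1] = 4g[m] + 3 = 4·(4^m − 1) + 3 = 4^{m+1} − 4 + 3 = 4^{m+1} − 1.
By induction, g[k] = 4^k − 1 for all k ≥ 0.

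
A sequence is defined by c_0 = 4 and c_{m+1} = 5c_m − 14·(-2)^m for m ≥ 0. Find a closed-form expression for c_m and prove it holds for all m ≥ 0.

Claim: c_m = 2·5^m + 2·(-2)^m.

Base case: c_0 = 4, and 2·5^0 + 2·(-2)^0 = 2 + 2 = 4.
Assume c_r = 2·5^r + 2·(-2)^r for some r ≥ 0.
Then c_{r+1} = 5c_r − 14·(-2)^r = 5·(2·5^r + 2·(-2)^r) − 14·(-2)^r = 2·5^{r+1} + 10·(-2)^r − 14·(-2)^r = 2·5^{r+1} − 4·(-2)^r = 2·5^{r+1} + 2·(-2)^{r+1}.
This completes the inductive step, so c_m = 2·5^m + 2·(-2)^m for all m ≥ 0.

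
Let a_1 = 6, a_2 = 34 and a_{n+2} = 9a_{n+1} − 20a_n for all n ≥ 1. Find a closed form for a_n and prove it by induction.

Claim: a_n = 2·5^n − 4^n.

Base cases: a_1 = 6 and 2·5^1 − 4^1 = 6; a_2 = 34 and 2·5^2 − 4^2 = 34.
Assume a_j = 2·5^j − 4^j for all 1 ≤ j ≤ r, where r ≥ 2.
Then a_{r+1} = 9a_r − 20a_{r−1} = 9·(2·5^r − 4^r) − 20·(2·5^{r−1} − 4^{r−1}) = 2·(9·5 − 20)5^{r−1} − (9·4 − 20)4^{r−1} = 50·5^{r−1} − 16·4^{r−1} = 2·5^{r+1} − 4^{r+1}.
This completes the inductive step, so a_n = 2·5^n − 4^n for all n ≥ 1.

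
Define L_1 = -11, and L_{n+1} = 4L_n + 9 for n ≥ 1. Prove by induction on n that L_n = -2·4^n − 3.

Base case: L_1 = -11, and -2·4^1 − 3 = -8 − 3 = -11.
Assume L_k = -2·4^k − 3 for some k ≥ 1.
Then L_{k+1} = 4L_k + 9 = 4·(-2·4^k − 3) + 9 = -8·4^k − 12 + 9 = -2·4^{k+1} − 3.
Hence L_n = -2·4^n − 3 for every n ≥ 1, by induction.

L_n = -2·4^n − 3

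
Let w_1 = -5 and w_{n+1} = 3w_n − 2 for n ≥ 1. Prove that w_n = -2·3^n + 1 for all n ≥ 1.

Base case: w_1 = -5, and -2·3^1 + 1 = -6 + 1 = -5.
Assume w_m = -2·3^m + 1 for some m ≥ 1.
Then w_{m+1} = 3w_m − 2 = 3·(-2·3^m + 1) − 2 = -6·3^m + 3 − 2 = -2·3^{m+1} + 1.
So the formula holds for m+1, and by induction w_n = -2·3^n + 1 for all n ≥ 1.

w_n = -2·3^n + 1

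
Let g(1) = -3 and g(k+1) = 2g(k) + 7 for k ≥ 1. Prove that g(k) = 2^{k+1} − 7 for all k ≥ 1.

Base case: g(1) = -3, and 2^{1+1} − 7 = 4 − 7 = -3.
Assume g(m) = 2^{m+1} − 7 for some m ≥ 1.
Then g(m+1) = 2g(m) + 7 = 2·(2^{m+1} − 7) + 7 = 2^{m+2} − 14 + 7 = 2^{m+2} − 7.
This completes the inductive step, so g(k) = 2^{k+1} − 7 for all k ≥ 1.

g(k) = 2^{k+1} − 7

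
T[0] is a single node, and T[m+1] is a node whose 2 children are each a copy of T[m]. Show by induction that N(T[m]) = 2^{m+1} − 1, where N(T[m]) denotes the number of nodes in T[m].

Base case: N(T[0]) = 1, and 2^{0+1} − 1 = 1.
Assume N(T[k]) = 2^{k+1} − 1.
Then N(T[k+1]) = 1 + 2N(T[k]) = 1 + 2(2^{k+1} − 1) = 2^{k+2} − 2 + 1 = 2^{k+2} − 1.
This completes the inductive step, so N(T[m]) = 2^{m+1} − 1 for all m ≥ 0.

N(T[m]) = 2^{m+1} − 1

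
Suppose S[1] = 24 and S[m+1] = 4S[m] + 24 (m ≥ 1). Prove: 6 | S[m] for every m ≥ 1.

Base case: S[1] = 24 = 6·4, so 6 | S[1].
Assume 6 | S[k], so S[k] = 6t for some integer t.
Then S[k+1] = 4S[k] + 24 = 4·(6t) + 24 = 6(4t + 4), so 6 | S[k+1].
Hence 6 | S[m] for every m ≥ 1, by induction.

6 | S[m]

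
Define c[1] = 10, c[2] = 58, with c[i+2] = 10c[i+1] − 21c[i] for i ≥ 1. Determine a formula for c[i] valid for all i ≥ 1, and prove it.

Claim: c[i] = 3^i + 7^i.

Base cases: c[1] = 10 and 3^1 + 7^1 = 10; c[2] = 58 and 3^2 + 7^2 = 58.
Assume c[j] = 3^j + 7^j for all 1 ≤ j ≤ r, where r ≥ 2.
Then c[r+1] = 10c[r] − 21c[r−1] = 10·(3^r + 7^r) − 21·(3^{r−1} + 7^{r−1}) = (10·3 − 21)3^{r−1} + (10·7 − 21)7^{r−1} = 9·3^{r−1} + 49·7^{r−1} = 3^{r+1} + 7^{r+1}.
So the formula holds for r+1, and by strong induction c[i] = 3^i + 7^i for all i ≥ 1.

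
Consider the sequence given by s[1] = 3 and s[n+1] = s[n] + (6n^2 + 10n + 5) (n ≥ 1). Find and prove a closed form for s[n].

Claim: s[n] = 2n^3 + 2n^2 + n − 2.

Base case: s[1] = 3, and 2·1^3 + 2·1^2 + 1 − 2 = 3.
Assume s[k] = 2k^3 + 2k^2 + k − 2.
Then s[k+1] = s[k] + (6k^2 + 10k + 5) = (2k^3 + 2k^2 + k − 2) + (6k^2 + 10k + 5) = 2k^3 + 8k^2 + 11k + 3,
and 2·(k+1)^3 + 2·(k+1)^2 + (k+1) − 2 = 2k^3 + 8k^2 + 11k + 3.
Hence s[n] = 2n^3 + 2n^2 + n − 2 for every n ≥ 1, by induction.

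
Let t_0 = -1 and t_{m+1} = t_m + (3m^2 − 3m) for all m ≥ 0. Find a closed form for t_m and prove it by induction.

Claim: t_m = m^3 − 3m^2 + 2m − 1.

Base case: t_0 = -1, and 0^3 − 3·0^2 + 2·0 − 1 = -1.
Assume t_r = r^3 − 3r^2 + 2r − 1.
Then t_{r+1} = t_r + (3r^2 − 3r) = (r^3 − 3r^2 + 2r − 1) + (3r^2 − 3r) = r^3 − r − 1,
and (r+1)^3 − 3·(r+1)^2 + 2·(r+1) − 1 = r^3 − r − 1.
By induction, t_m = m^3 − 3m^2 + 2m − 1 for all m ≥ 0.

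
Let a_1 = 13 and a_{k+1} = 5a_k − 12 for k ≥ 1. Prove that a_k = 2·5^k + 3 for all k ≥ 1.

Base case: a_1 = 13, and 2·5^1 + 3 = 10 + 3 = 13.
Assume a_j = 2·5^j + 3 for some j ≥ 1.
Then a_{j+1} = 5a_j − 12 = 5·(2·5^j + 3) − 12 = 10·5^j + 15 − 12 = 2·5^{j+1} + 3.
So the formula holds for j+1, and by induction a_k = 2·5^k + 3 for all k ≥ 1.

a_k = 2·5^k + 3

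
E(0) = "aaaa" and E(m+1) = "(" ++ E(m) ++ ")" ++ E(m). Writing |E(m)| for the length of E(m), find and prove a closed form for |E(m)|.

Claim: |E(m)| = 6·2^m − 2.

Base case: |E(0)| = 4, and 6·2^0 − 2 = 4.
Assume |E(j)| = 6·2^j − 2.
Then |E(j+1)| = 1 + |E(j)| + 1 + |E(j)| = 2|E(j)| + 2 = 2(6·2^j − 2) + 2 = 6·2^{j+1} − 4 + 2 = 6·2^{j+1} − 2.
By induction, |E(m)| = 6·2^m − 2 for all m ≥ 0.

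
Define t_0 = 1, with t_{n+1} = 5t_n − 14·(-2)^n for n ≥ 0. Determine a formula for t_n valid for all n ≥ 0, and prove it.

Claim: t_n = -5^n + 2·(-2)^n.

Base case: t_0 = 1, and -5^0 + 2·(-2)^0 = -1 + 2 = 1.
Assume t_j = -5^j + 2·(-2)^j for some j ≥ 0.
Then t_{j+1} = 5t_j − 14·(-2)^j = 5·(-5^j + 2·(-2)^j) − 14·(-2)^j = -5^{j+1} + 10·(-2)^j − 14·(-2)^j = -5^{j+1} − 4·(-2)^j = -5^{j+1} + 2·(-2)^{j+1}.
This completes the inductive step, so t_n = -5^n + 2·(-2)^n for all n ≥ 0.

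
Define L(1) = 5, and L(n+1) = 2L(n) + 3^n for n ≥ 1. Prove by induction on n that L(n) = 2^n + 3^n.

Base case: L(1) = 5, and 2^1 + 3^1 = 2 + 3 = 5.
Assume L(j) = 2^j + 3^j for some j ≥ 1.
Then L(j+1) = 2L(j) + 3^j = 2·(2^j + 3^j) + 3^j = 2^{j+1} + 2·3^j + 3^j = 2^{j+1} + 3·3^j = 2^{j+1} + 3^{j+1}.
Hence L(n) = 2^n + 3^n for every n ≥ 1, by induction.

L(n) = 2^n + 3^n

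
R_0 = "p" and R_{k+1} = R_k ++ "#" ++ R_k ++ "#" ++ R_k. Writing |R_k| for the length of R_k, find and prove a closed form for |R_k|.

Claim: |R_k| = 2·3^k − 1.

Base case: |R_0| = 1, and 2·3^0 − 1 = 1.
Assume |R_r| = 2·3^r − 1.
Then |R_{r+1}| = 3|R_r| + 2 = 3(2·3^r − 1) + 2 = 2·3^{r+1} − 3 + 2 = 2·3^{r+1} − 1.
By induction, |R_k| = 2·3^k − 1 for all k ≥ 0.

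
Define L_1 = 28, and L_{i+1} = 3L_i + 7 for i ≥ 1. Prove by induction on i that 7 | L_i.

Base case: L_1 = 28 = 7·4, so 7 | L_1.
Assume 7 | L_r, so L_r = 7t for some integer t.
Then L_{r+1} = 3L_r + 7 = 3·(7t) + 7 = 7(3t + 1), so 7 | L_{r+1}.
Hence 7 | L_i for every i ≥ 1, by induction.

7 | L_i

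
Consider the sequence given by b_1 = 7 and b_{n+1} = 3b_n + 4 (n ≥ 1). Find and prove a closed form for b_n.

Claim: b_n = 3^{n+1} − 2.

Base case: b_1 = 7, and 3^{1+1} − 2 = 9 − 2 = 7.
Assume b_k = 3^{k+1} − 2 for some k ≥ 1.
Then b_{k+1} = 3b_k + 4 = 3·(3^{k+1} − 2) + 4 = 3^{k+2} − 6 + 4 = 3^{k+2} − 2.
This completes the inductive step, so b_n = 3^{n+1} − 2 for all n ≥ 1.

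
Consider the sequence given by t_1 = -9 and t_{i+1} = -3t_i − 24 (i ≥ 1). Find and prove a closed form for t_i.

Claim: t_i = (-3)^i − 6.

Base case: t_1 = -9, and (-3)^1 − 6 = -3 − 6 = -9.
Assume t_j = (-3)^j − 6 for some j ≥ 1.
Then t_{j+1} = -3t_j − 24 = -3·((-3)^j − 6) − 24 = -3·(-3)^j + 18 − 24 = (-3)^{j+1} − 6.
So the formula holds for j+1, and by induction t_i = (-3)^i − 6 for all i ≥ 1.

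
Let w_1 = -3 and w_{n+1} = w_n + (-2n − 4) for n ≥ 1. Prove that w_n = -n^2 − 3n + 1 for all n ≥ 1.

Base case: w_1 = -3, and -1^2 − 3·1 + 1 = -3.
Assume w_k = -k^2 − 3k + 1.
Then w_{k+1} = w_k + (-2k − 4) = (-k^2 − 3k + 1) + (-2k − 4) = -k^2 − 5k − 3,
and -(k+1)^2 − 3·(k+1) + 1 = -k^2 − 5k − 3.
By induction, w_n = -n^2 − 3n + 1 for all n ≥ 1.

w_n = -n^2 − 3n + 1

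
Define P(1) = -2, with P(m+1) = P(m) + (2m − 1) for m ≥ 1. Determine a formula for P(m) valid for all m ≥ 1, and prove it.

Claim: P(m) = m^2 − 2m − 1.

Base case: P(1) = -2, and 1^2 − 2·1 − 1 = -2.
Assume P(k) = k^2 − 2k − 1.
Then P(k+1) = P(k) + (2k − 1) = (k^2 − 2k − 1) + (2k − 1) = k^2 − 2,
and (k+1)^2 − 2·(k+1) − 1 = k^2 − 2.
Hence P(m) = m^2 − 2m − 1 for every m ≥ 1, by induction.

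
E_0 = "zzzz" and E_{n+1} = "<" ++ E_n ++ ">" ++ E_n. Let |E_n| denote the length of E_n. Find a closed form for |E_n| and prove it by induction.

Claim: |E_n| = 6·2^n − 2.

Base case: |E_0| = 4, and 6·2^0 − 2 = 4.
Assume |E_k| = 6·2^k − 2.
Then |E_{k+1}| = 1 + |E_k| + 1 + |E_k| = 2|E_k| + 2 = 2(6·2^k − 2) + 2 = 6·2^{k+1} − 4 + 2 = 6·2^{k+1} − 2.
This completes the inductive step, so |E_n| = 6·2^n − 2 for all n ≥ 0.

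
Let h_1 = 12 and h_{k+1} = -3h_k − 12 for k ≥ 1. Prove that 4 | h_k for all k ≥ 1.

Base case: h_1 = 12 = 4·3, so 4 | h_1.
Assume 4 | h_m, so h_m = 4t for some integer t.
Then h_{m+1} = -3h_m − 12 = -3·(4t) − 12 = 4(-3t − 3), so 4 | h_{m+1}.
So the property holds for m+1, and by induction 4 | h_k for all k ≥ 1.

4 | h_k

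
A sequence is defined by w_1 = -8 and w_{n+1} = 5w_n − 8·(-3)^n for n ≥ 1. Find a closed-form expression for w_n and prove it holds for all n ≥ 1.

Claim: w_n = -5^n + (-3)^n.

Base case: w_1 = -8, and -5^1 + (-3)^1 = -5 − 3 = -8.
Assume w_r = -5^r + (-3)^r for some r ≥ 1.
Then w_{r+1} = 5w_r − 8·(-3)^r = 5·(-5^r + (-3)^r) − 8·(-3)^r = -5^{r+1} + 5·(-3)^r − 8·(-3)^r = -5^{r+1} − 3·(-3)^r = -5^{r+1} + (-3)^{r+1}.
This completes the inductive step, so w_n = -5^n + (-3)^n for all n ≥ 1.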